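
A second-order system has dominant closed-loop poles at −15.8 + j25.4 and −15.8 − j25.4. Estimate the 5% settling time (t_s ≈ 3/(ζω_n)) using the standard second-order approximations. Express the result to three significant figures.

t_s ≈ 0.190 s

For poles at −σ ± jω_d, ζω_n = σ = 15.8, so t_s ≈ 3/σ = 0.190 s.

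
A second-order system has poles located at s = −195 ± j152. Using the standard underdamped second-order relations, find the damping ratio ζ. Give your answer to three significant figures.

|pole| = ω_n = √(195² + 152²) = 247 rad/s; ζ = cos θ = σ/ω_n = 0.789.

ζ ≈ 0.789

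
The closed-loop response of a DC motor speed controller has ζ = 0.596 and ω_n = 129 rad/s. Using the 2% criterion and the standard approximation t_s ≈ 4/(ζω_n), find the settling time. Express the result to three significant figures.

t_s ≈ 4/(ζω_n) = 4/(0.596 × 129) = 0.0520 s.

t_s ≈ 0.0520 s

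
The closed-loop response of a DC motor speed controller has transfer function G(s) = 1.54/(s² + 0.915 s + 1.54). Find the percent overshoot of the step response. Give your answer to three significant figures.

%OS ≈ 28.8%

Comparing the denominator to s² + 2ζω_n s + ω_n²: ω_n = √1.54 = 1.24 rad/s, and 2ζω_n = 0.915 so ζ = 0.915/(2·1.24) = 0.369.
%OS = 100 e^{−πζ/√(1−ζ²)} with ζ = 0.369 gives 28.8%.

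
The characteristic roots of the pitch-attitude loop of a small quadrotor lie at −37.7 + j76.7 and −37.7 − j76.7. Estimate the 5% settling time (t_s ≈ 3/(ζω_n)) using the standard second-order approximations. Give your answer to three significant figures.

t_s ≈ 0.0796 s

For poles at −σ ± jω_d, ζω_n = σ = 37.7, so t_s ≈ 3/σ = 0.0796 s.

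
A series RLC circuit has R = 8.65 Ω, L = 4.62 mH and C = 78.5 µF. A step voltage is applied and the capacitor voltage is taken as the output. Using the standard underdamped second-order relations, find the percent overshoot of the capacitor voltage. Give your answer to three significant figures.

For a series RLC circuit (capacitor voltage as output), ω_n = 1/√(LC) = 1/√(4.62 mH · 78.5 µF) = 1660 rad/s.
ζ = (R/2)·√(C/L) = (8.65/2)·√(78.5 µF/4.62 mH) = 0.564.
%OS = 100·exp(−πζ/√(1−ζ²)) = 11.7%.

%OS ≈ 11.7%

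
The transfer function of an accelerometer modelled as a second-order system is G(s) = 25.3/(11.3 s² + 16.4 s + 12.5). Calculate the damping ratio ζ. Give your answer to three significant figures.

ζ ≈ 0.690

Dividing through by 11.3: denominator becomes s² + 1.451 s + 1.106.
So ω_n = √1.106 = 1.05 rad/s and ζ = 1.451/(2·1.05) = 0.690.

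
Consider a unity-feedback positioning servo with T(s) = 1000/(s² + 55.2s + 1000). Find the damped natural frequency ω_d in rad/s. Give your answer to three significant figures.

ω_d ≈ 15.4 rad/s

Comparing the denominator to s² + 2ζω_n s + ω_n²: ω_n = √1000 = 31.6 rad/s, and 2ζω_n = 55.2 so ζ = 55.2/(2·31.6) = 0.873.
The damped frequency ω_d = ω_n√(1−ζ²) = 15.4 rad/s.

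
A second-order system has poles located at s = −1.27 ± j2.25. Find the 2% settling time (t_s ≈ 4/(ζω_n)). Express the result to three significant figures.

t_s ≈ 3.15 s

For poles at −σ ± jω_d, ζω_n = σ = 1.27, so t_s ≈ 4/σ = 3.15 s.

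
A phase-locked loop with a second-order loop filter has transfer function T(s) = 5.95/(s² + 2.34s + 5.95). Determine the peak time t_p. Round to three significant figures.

t_p ≈ 1.47 s

Comparing the denominator to s² + 2ζω_n s + ω_n²: ω_n = √5.95 = 2.44 rad/s, and 2ζω_n = 2.34 so ζ = 2.34/(2·2.44) = 0.480.
ω_d = ω_n√(1−ζ²) = 2.14 rad/s. Then t_p = π/ω_d = 1.47 s.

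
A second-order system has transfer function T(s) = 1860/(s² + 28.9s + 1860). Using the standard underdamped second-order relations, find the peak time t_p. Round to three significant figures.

t_p ≈ 0.0773 s

Comparing the denominator to s² + 2ζω_n s + ω_n²: ω_n = √1860 = 43.1 rad/s, and 2ζω_n = 28.9 so ζ = 28.9/(2·43.1) = 0.335.
The damped frequency ω_d = ω_n√(1−ζ²) = 40.6 rad/s. Then t_p = π/ω_d = 0.0773 s.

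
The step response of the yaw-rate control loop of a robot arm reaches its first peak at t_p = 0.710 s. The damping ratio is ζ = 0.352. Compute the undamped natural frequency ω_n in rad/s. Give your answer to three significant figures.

ω_n ≈ 4.73 rad/s

Peak time t_p = π/ω_d, so ω_d = π/t_p = π/0.710 = 4.42 rad/s.
ω_n = ω_d/√(1−ζ²) = 4.42/√0.876 = 4.73 rad/s.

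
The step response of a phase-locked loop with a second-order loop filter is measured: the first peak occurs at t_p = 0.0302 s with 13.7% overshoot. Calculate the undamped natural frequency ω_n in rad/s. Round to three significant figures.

The overshoot fixes ζ = −ln(OS)/√(π²+ln²(OS)) = 0.535.
t_p = π/ω_d ⇒ ω_d = 104 rad/s; then ω_n = ω_d/√(1−ζ²) = 123 rad/s.

ω_n ≈ 123 rad/s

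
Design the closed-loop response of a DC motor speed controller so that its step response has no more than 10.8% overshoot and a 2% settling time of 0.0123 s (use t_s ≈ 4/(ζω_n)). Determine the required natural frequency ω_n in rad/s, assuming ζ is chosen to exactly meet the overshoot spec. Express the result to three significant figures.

Inverting the overshoot relation: ζ = |ln 0.108|/√(π² + ln²0.108) = 0.578.
From t_s ≈ 4/(ζω_n): ω_n = 4/(ζ·t_s) = 4/(0.578·0.0123) = 563 rad/s.

ω_n ≈ 563 rad/s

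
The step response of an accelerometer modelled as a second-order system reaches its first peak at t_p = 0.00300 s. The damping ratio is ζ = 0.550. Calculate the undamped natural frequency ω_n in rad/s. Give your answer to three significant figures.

Peak time t_p = π/ω_d, so ω_d = π/t_p = π/0.00300 = 1050 rad/s.
ω_n = ω_d/√(1−ζ²) = 1050/√0.698 = 1250 rad/s.

ω_n ≈ 1250 rad/s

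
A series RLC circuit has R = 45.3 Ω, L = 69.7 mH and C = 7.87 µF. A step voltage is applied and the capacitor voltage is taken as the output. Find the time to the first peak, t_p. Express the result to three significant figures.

For a series RLC circuit (capacitor voltage as output), ω_n = 1/√(LC) = 1/√(69.7 mH · 7.87 µF) = 1350 rad/s.
ζ = (R/2)·√(C/L) = (45.3/2)·√(7.87 µF/69.7 mH) = 0.241.
The damped frequency ω_d = ω_n√(1−ζ²) = 1310 rad/s. t_p = π/ω_d = 0.00240 s.

t_p ≈ 0.00240 s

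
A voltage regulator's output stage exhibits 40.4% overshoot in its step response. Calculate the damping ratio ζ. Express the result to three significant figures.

ζ ≈ 0.277

ζ = −ln(OS)/√(π² + (ln OS)²). With OS = 0.404, ln OS = −0.9063 and ζ = 0.9063/3.270 = 0.277.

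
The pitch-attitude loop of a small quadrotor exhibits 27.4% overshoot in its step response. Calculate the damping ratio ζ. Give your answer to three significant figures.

ζ ≈ 0.381

From %OS = 100·exp(−πζ/√(1−ζ²)), invert to get ζ = −ln(OS)/√(π² + ln²(OS)) with OS = 0.274.
−ln 0.274 = 1.295, so ζ = 1.295/√(π² + 1.676) = 0.381.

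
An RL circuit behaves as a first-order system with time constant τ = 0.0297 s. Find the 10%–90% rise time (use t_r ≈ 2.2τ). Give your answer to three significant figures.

t_r ≈ 0.0653 s

t_r ≈ 2.2τ = 0.0653 s.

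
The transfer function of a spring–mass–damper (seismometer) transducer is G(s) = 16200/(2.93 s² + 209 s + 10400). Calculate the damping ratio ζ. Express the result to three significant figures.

ζ ≈ 0.599

Dividing through by 2.93: denominator becomes s² + 71.33 s + 3549.
So ω_n = √3549 = 59.6 rad/s and ζ = 71.33/(2·59.6) = 0.599.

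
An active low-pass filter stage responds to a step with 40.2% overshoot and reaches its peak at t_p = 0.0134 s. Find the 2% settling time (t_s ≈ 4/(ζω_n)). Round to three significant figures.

ζ from %OS: ζ = |ln 0.402|/√(π²+ln²0.402) = 0.279.
t_p = π/ω_d ⇒ ω_d = 234 rad/s; then ω_n = ω_d/√(1−ζ²) = 244 rad/s.
t_s ≈ 4/(ζω_n) = 4/(0.279·244) = 0.0588 s.

t_s ≈ 0.0588 s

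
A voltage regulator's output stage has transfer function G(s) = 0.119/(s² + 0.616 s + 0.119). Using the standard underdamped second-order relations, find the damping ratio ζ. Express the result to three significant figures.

ω_n = √0.119 = 0.345 rad/s; ζ = 0.616/(2·0.345) = 0.893.

ζ ≈ 0.893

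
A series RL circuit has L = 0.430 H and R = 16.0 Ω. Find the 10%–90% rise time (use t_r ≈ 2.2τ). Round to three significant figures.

t_r ≈ 0.0591 s

τ = L/R = 0.430/16.0 = 0.0269 s.
t_r ≈ 2.2τ = 0.0591 s.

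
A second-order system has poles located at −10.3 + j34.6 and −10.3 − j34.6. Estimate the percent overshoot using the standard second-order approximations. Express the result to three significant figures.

%OS ≈ 39.3%

|pole| = ω_n = √(10.3² + 34.6²) = 36.1 rad/s; ζ = cos θ = σ/ω_n = 0.285.
%OS = 100·exp(−πζ/√(1−ζ²)) = 39.3%.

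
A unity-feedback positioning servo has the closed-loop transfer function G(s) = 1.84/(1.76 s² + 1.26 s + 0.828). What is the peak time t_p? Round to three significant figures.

Dividing through by 1.76: denominator becomes s² + 0.7159 s + 0.4705.
So ω_n = √0.4705 = 0.686 rad/s and ζ = 0.7159/(2·0.686) = 0.522.
ω_d = 0.686·√(1 − 0.522²) = 0.585 rad/s. t_p = π/ω_d = 5.37 s.

t_p ≈ 5.37 s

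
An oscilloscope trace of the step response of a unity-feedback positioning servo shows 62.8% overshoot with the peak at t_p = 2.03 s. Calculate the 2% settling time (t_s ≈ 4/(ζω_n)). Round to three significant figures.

t_s ≈ 17.5 s

From the overshoot, ζ = −ln(OS)/√(π²+ln²(OS)) = 0.146.
From t_p = π/ω_d, ω_d = π/2.03 = 1.55 rad/s, so ω_n = ω_d/√(1−ζ²) = 1.56 rad/s.
t_s ≈ 4/(ζω_n) = 4/(0.146·1.56) = 17.5 s.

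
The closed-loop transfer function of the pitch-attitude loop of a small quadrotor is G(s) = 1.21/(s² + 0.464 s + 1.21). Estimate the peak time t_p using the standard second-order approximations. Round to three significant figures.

Matching coefficients with s² + 2ζω_n s + ω_n² gives ω_n² = 1.21 ⇒ ω_n = 1.10 rad/s, and ζ = 0.464/(2ω_n) = 0.211.
ω_d = ω_n√(1−ζ²) = 1.08 rad/s. Then t_p = π/ω_d = 2.92 s.

t_p ≈ 2.92 s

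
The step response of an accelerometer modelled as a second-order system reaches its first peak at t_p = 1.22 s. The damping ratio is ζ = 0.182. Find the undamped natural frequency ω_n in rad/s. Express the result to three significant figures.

Peak time t_p = π/ω_d, so ω_d = π/t_p = π/1.22 = 2.58 rad/s.
ω_n = ω_d/√(1−ζ²) = 2.58/√0.967 = 2.62 rad/s.

ω_n ≈ 2.62 rad/s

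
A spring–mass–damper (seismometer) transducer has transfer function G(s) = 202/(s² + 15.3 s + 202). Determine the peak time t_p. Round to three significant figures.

t_p ≈ 0.262 s

Matching coefficients with s² + 2ζω_n s + ω_n² gives ω_n² = 202 ⇒ ω_n = 14.2 rad/s, and ζ = 15.3/(2ω_n) = 0.538.
ω_d = ω_n√(1−ζ²) = 12.0 rad/s. Then t_p = π/ω_d = 0.262 s.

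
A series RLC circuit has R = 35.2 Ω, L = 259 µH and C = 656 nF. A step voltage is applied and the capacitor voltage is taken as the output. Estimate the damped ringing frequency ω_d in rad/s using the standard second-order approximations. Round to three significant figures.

ω_d ≈ 35600 rad/s

For a series RLC circuit (capacitor voltage as output), ω_n = 1/√(LC) = 1/√(259 µH · 656 nF) = 76700 rad/s.
ζ = (R/2)·√(C/L) = (35.2/2)·√(656 nF/259 µH) = 0.886.
ω_d = 76700·√(1 − 0.886²) = 35600 rad/s.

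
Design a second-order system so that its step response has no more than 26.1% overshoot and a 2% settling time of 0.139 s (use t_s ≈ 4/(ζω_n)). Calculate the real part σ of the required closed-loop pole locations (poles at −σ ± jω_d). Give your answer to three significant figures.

The settling-time spec alone fixes σ = ζω_n = 4/t_s = 4/0.139 = 28.8.
(Overshoot then fixes ζ = 0.393 and hence ω_d = σ·√(1−ζ²)/ζ = 67.3 rad/s.)

σ ≈ 28.8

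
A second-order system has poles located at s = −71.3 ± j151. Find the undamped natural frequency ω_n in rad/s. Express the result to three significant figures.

The poles are at −σ ± jω_d with σ = 71.3 and ω_d = 151, so ω_n = √(σ²+ω_d²) = 167 rad/s and ζ = σ/ω_n = 0.427.

ω_n ≈ 167 rad/s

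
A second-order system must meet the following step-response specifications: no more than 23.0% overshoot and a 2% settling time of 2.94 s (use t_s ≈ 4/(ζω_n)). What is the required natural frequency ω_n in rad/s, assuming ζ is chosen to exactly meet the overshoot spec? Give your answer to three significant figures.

ω_n ≈ 3.21 rad/s

Inverting the overshoot relation: ζ = |ln 0.230|/√(π² + ln²0.230) = 0.424.
From t_s ≈ 4/(ζω_n): ω_n = 4/(ζ·t_s) = 4/(0.424·2.94) = 3.21 rad/s.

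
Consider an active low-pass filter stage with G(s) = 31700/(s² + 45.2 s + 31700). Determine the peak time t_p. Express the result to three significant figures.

ω_n = √31700 = 178 rad/s; ζ = 45.2/(2·178) = 0.127.
ω_d = 178·√(1 − 0.127²) = 177 rad/s. Then t_p = π/ω_d = 0.0178 s.

t_p ≈ 0.0178 s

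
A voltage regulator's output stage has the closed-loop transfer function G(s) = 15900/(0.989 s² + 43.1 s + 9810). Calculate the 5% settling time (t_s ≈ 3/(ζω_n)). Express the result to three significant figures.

t_s ≈ 0.138 s

Dividing through by 0.989: denominator becomes s² + 43.58 s + 9919.
So ω_n = √9919 = 99.6 rad/s and ζ = 43.58/(2·99.6) = 0.219.
t_s ≈ 3/(ζω_n) = 0.138 s.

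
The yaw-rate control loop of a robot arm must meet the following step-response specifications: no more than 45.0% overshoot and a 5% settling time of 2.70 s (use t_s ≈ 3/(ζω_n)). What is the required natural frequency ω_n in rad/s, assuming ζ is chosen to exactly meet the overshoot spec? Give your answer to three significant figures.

Inverting the overshoot relation: ζ = |ln 0.450|/√(π² + ln²0.450) = 0.246.
From t_s ≈ 3/(ζω_n): ω_n = 3/(ζ·t_s) = 3/(0.246·2.70) = 4.51 rad/s.

ω_n ≈ 4.51 rad/s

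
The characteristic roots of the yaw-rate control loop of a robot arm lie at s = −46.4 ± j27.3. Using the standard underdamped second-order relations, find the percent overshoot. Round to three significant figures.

%OS ≈ 0.480%

|pole| = ω_n = √(46.4² + 27.3²) = 53.8 rad/s; ζ = cos θ = σ/ω_n = 0.862.
%OS = 100 e^{−πζ/√(1−ζ²)} with ζ = 0.862 gives 0.480%.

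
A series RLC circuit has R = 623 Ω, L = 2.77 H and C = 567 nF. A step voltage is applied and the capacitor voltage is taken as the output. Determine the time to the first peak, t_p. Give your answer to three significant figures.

t_p ≈ 0.00398 s

For a series RLC circuit (capacitor voltage as output), ω_n = 1/√(LC) = 1/√(2.77 H · 567 nF) = 798 rad/s.
ζ = (R/2)·√(C/L) = (623/2)·√(567 nF/2.77 H) = 0.141.
ω_d = ω_n√(1−ζ²) = 790 rad/s. t_p = π/ω_d = 0.00398 s.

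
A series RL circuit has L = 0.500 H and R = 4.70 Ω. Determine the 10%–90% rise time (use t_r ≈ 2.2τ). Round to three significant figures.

t_r ≈ 0.234 s

τ = L/R = 0.500/4.70 = 0.106 s.
t_r ≈ 2.2τ = 0.234 s.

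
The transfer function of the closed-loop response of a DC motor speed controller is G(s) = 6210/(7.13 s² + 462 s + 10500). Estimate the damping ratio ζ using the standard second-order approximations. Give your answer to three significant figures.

ζ ≈ 0.844

Dividing through by 7.13: denominator becomes s² + 64.80 s + 1473.
So ω_n = √1473 = 38.4 rad/s and ζ = 64.80/(2·38.4) = 0.844.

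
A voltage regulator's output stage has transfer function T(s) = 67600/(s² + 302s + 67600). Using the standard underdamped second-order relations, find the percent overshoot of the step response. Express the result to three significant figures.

Comparing the denominator to s² + 2ζω_n s + ω_n²: ω_n = √67600 = 260 rad/s, and 2ζω_n = 302 so ζ = 302/(2·260) = 0.581.
%OS = 100 e^{−πζ/√(1−ζ²)} with ζ = 0.581 gives 10.6%.

%OS ≈ 10.6%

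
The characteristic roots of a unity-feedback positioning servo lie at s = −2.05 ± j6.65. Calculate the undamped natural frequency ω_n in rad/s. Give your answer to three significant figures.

ω_n ≈ 6.96 rad/s

|pole| = ω_n = √(2.05² + 6.65²) = 6.96 rad/s; ζ = cos θ = σ/ω_n = 0.295.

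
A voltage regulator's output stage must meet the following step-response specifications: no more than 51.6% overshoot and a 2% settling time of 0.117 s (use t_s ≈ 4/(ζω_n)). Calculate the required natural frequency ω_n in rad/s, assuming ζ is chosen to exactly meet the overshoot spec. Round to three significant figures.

ω_n ≈ 166 rad/s

From %OS = 100·exp(−πζ/√(1−ζ²)), invert to get ζ = −ln(OS)/√(π² + ln²(OS)) with OS = 0.516.
−ln 0.516 = 0.6616, so ζ = 0.6616/√(π² + 0.4378) = 0.206.
Then ω_n = 4/(ζ t_s) = 4/(0.206 × 0.117) = 166 rad/s.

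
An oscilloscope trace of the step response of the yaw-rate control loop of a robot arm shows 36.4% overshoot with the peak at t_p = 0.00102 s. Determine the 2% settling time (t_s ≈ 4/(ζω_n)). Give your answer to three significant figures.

From the overshoot, ζ = −ln(OS)/√(π²+ln²(OS)) = 0.306.
t_p = π/ω_d ⇒ ω_d = 3080 rad/s; then ω_n = ω_d/√(1−ζ²) = 3240 rad/s.
t_s ≈ 4/(ζω_n) = 4/(0.306·3240) = 0.00404 s.

t_s ≈ 0.00404 s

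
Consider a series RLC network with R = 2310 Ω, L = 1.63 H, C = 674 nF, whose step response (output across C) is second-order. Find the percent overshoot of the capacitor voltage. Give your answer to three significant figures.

%OS ≈ 3.07%

For a series RLC circuit (capacitor voltage as output), ω_n = 1/√(LC) = 1/√(1.63 H · 674 nF) = 954 rad/s.
ζ = (R/2)·√(C/L) = (2310/2)·√(674 nF/1.63 H) = 0.743.
Overshoot: exp(−π·0.743/√(1−0.743²)) = 0.0307, i.e. 3.07%.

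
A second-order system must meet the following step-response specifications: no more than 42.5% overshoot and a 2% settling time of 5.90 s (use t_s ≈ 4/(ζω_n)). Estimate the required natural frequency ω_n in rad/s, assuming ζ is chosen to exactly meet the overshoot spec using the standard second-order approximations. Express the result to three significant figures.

ω_n ≈ 2.58 rad/s

Inverting the overshoot relation: ζ = |ln 0.425|/√(π² + ln²0.425) = 0.263.
From t_s ≈ 4/(ζω_n): ω_n = 4/(ζ·t_s) = 4/(0.263·5.90) = 2.58 rad/s.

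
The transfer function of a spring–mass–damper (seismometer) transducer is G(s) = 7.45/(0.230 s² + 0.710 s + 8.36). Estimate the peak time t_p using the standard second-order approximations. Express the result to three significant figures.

Dividing through by 0.230: denominator becomes s² + 3.087 s + 36.35.
So ω_n = √36.35 = 6.03 rad/s and ζ = 3.087/(2·6.03) = 0.256.
ω_d = ω_n√(1−ζ²) = 5.83 rad/s. t_p = π/ω_d = 0.539 s.

t_p ≈ 0.539 s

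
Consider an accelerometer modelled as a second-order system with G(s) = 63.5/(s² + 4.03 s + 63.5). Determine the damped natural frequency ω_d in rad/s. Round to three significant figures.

ω_d ≈ 7.71 rad/s

ω_n = √63.5 = 7.97 rad/s; ζ = 4.03/(2·7.97) = 0.253.
The damped frequency ω_d = ω_n√(1−ζ²) = 7.71 rad/s.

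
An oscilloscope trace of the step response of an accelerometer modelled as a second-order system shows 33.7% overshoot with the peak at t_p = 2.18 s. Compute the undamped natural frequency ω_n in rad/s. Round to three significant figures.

From the overshoot, ζ = −ln(OS)/√(π²+ln²(OS)) = 0.327.
t_p = π/ω_d ⇒ ω_d = 1.44 rad/s; then ω_n = ω_d/√(1−ζ²) = 1.53 rad/s.

ω_n ≈ 1.53 rad/s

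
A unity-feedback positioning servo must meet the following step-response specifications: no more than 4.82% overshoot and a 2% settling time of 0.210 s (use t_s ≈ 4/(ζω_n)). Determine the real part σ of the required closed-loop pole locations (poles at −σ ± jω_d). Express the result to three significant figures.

σ ≈ 19.0

The settling-time spec alone fixes σ = ζω_n = 4/t_s = 4/0.210 = 19.0.
(Overshoot then fixes ζ = 0.694 and hence ω_d = σ·√(1−ζ²)/ζ = 19.7 rad/s.)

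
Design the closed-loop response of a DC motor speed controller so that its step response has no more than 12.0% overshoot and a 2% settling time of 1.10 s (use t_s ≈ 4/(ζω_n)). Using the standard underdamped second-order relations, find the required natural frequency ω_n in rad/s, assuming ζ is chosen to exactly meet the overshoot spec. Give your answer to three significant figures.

Inverting the overshoot relation: ζ = |ln 0.120|/√(π² + ln²0.120) = 0.559.
From t_s ≈ 4/(ζω_n): ω_n = 4/(ζ·t_s) = 4/(0.559·1.10) = 6.50 rad/s.

ω_n ≈ 6.50 rad/s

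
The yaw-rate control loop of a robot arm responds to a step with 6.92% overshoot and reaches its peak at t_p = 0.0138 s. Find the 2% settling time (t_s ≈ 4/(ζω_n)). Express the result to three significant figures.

t_s ≈ 0.0207 s

The overshoot fixes ζ = −ln(OS)/√(π²+ln²(OS)) = 0.648.
t_p = π/ω_d ⇒ ω_d = 228 rad/s; then ω_n = ω_d/√(1−ζ²) = 299 rad/s.
t_s ≈ 4/(ζω_n) = 4/(0.648·299) = 0.0207 s.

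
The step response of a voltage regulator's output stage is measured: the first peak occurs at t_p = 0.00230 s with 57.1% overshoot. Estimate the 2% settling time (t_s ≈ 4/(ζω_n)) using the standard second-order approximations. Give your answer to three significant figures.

t_s ≈ 0.0164 s

From the overshoot, ζ = −ln(OS)/√(π²+ln²(OS)) = 0.176.
From t_p = π/ω_d, ω_d = π/0.00230 = 1370 rad/s, so ω_n = ω_d/√(1−ζ²) = 1390 rad/s.
t_s ≈ 4/(ζω_n) = 4/(0.176·1390) = 0.0164 s.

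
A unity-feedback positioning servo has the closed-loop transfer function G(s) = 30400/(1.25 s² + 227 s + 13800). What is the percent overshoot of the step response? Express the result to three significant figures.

%OS ≈ 0.454%

Dividing through by 1.25: denominator becomes s² + 181.6 s + 11040.
So ω_n = √11040 = 105 rad/s and ζ = 181.6/(2·105) = 0.864.
%OS = 100·exp(−πζ/√(1−ζ²)) = 0.454%.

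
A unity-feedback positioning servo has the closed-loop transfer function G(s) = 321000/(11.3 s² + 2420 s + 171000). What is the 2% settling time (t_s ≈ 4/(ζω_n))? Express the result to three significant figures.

Dividing through by 11.3: denominator becomes s² + 214.2 s + 15130.
So ω_n = √15130 = 123 rad/s and ζ = 214.2/(2·123) = 0.870.
t_s ≈ 4/(ζω_n) = 0.0374 s.

t_s ≈ 0.0374 s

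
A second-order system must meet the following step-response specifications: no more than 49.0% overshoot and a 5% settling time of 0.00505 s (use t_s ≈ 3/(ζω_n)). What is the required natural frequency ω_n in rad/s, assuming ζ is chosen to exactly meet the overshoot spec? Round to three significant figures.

From %OS = 100·exp(−πζ/√(1−ζ²)), invert to get ζ = −ln(OS)/√(π² + ln²(OS)) with OS = 0.490.
−ln 0.490 = 0.7133, so ζ = 0.7133/√(π² + 0.5089) = 0.221.
From t_s ≈ 3/(ζω_n): ω_n = 3/(ζ·t_s) = 3/(0.221·0.00505) = 2680 rad/s.

ω_n ≈ 2680 rad/s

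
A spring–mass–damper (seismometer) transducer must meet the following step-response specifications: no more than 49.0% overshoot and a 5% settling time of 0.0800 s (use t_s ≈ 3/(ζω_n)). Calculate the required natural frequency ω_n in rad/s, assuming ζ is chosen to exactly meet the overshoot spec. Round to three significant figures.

ω_n ≈ 169 rad/s

ζ = −ln(OS)/√(π² + (ln OS)²). With OS = 0.490, ln OS = −0.7133 and ζ = 0.7133/3.222 = 0.221.
Then ω_n = 3/(ζ t_s) = 3/(0.221 × 0.0800) = 169 rad/s.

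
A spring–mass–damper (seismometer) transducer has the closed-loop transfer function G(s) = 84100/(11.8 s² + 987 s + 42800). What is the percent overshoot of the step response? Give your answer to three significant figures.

%OS ≈ 4.82%

Dividing through by 11.8: denominator becomes s² + 83.64 s + 3627.
So ω_n = √3627 = 60.2 rad/s and ζ = 83.64/(2·60.2) = 0.694.
%OS = 100 e^{−πζ/√(1−ζ²)} with ζ = 0.694 gives 4.82%.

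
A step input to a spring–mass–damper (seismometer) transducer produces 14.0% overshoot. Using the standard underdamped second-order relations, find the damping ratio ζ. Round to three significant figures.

ζ = −ln(OS)/√(π² + (ln OS)²). With OS = 0.140, ln OS = −1.966 and ζ = 1.966/3.706 = 0.531.

ζ ≈ 0.531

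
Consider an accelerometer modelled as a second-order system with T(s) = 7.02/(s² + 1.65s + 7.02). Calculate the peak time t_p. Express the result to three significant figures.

Comparing the denominator to s² + 2ζω_n s + ω_n²: ω_n = √7.02 = 2.65 rad/s, and 2ζω_n = 1.65 so ζ = 1.65/(2·2.65) = 0.311.
ω_d = 2.65·√(1 − 0.311²) = 2.52 rad/s. Then t_p = π/ω_d = 1.25 s.

t_p ≈ 1.25 s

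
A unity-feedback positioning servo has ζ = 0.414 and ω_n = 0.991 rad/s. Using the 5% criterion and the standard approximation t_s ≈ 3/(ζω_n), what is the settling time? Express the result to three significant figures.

t_s ≈ 3/(ζω_n) = 3/(0.414 × 0.991) = 7.31 s.

t_s ≈ 7.31 s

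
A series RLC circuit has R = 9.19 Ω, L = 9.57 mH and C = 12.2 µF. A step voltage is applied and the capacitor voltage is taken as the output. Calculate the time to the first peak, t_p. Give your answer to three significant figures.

t_p ≈ 0.00109 s

For a series RLC circuit (capacitor voltage as output), ω_n = 1/√(LC) = 1/√(9.57 mH · 12.2 µF) = 2930 rad/s.
ζ = (R/2)·√(C/L) = (9.19/2)·√(12.2 µF/9.57 mH) = 0.164.
ω_d = 2930·√(1 − 0.164²) = 2890 rad/s. t_p = π/ω_d = 0.00109 s.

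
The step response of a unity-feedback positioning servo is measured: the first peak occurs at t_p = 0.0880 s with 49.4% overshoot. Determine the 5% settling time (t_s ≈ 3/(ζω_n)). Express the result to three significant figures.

ζ from %OS: ζ = |ln 0.494|/√(π²+ln²0.494) = 0.219.
t_p = π/ω_d ⇒ ω_d = 35.7 rad/s; then ω_n = ω_d/√(1−ζ²) = 36.6 rad/s.
t_s ≈ 3/(ζω_n) = 3/(0.219·36.6) = 0.374 s.

t_s ≈ 0.374 s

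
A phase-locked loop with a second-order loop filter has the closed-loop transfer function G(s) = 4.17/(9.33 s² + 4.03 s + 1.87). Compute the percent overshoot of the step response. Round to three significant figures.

Dividing through by 9.33: denominator becomes s² + 0.4319 s + 0.2004.
So ω_n = √0.2004 = 0.448 rad/s and ζ = 0.4319/(2·0.448) = 0.482.
%OS = 100·exp(−πζ/√(1−ζ²)) = 17.7%.

%OS ≈ 17.7%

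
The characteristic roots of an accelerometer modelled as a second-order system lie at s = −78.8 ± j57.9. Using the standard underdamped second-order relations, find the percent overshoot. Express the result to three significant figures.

|pole| = ω_n = √(78.8² + 57.9²) = 97.8 rad/s; ζ = cos θ = σ/ω_n = 0.806.
%OS = 100·exp(−πζ/√(1−ζ²)) = 1.39%.

%OS ≈ 1.39%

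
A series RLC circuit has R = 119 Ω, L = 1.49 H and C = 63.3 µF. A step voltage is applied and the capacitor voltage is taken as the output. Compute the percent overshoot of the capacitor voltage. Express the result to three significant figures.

For a series RLC circuit (capacitor voltage as output), ω_n = 1/√(LC) = 1/√(1.49 H · 63.3 µF) = 103 rad/s.
ζ = (R/2)·√(C/L) = (119/2)·√(63.3 µF/1.49 H) = 0.388.
%OS = 100 e^{−πζ/√(1−ζ²)} with ζ = 0.388 gives 26.7%.

%OS ≈ 26.7%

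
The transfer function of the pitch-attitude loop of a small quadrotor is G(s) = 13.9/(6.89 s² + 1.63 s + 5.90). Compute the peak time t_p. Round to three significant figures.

t_p ≈ 3.42 s

Dividing through by 6.89: denominator becomes s² + 0.2366 s + 0.8563.
So ω_n = √0.8563 = 0.925 rad/s and ζ = 0.2366/(2·0.925) = 0.128.
ω_d = ω_n√(1−ζ²) = 0.918 rad/s. t_p = π/ω_d = 3.42 s.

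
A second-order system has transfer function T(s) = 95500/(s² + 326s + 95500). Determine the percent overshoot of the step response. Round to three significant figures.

%OS ≈ 14.2%

Comparing the denominator to s² + 2ζω_n s + ω_n²: ω_n = √95500 = 309 rad/s, and 2ζω_n = 326 so ζ = 326/(2·309) = 0.527.
%OS = 100·exp(−πζ/√(1−ζ²)) = 14.2%.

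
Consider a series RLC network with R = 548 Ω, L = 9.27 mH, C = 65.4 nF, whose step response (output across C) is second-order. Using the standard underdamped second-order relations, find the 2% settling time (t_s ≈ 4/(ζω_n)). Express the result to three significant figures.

For a series RLC circuit (capacitor voltage as output), ω_n = 1/√(LC) = 1/√(9.27 mH · 65.4 nF) = 40600 rad/s.
ζ = (R/2)·√(C/L) = (548/2)·√(65.4 nF/9.27 mH) = 0.728.
t_s ≈ 4/(ζω_n) = 0.000135 s.

t_s ≈ 0.000135 s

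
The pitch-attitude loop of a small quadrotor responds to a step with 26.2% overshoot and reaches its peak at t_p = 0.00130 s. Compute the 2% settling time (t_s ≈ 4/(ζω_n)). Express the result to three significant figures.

From the overshoot, ζ = −ln(OS)/√(π²+ln²(OS)) = 0.392.
t_p = π/ω_d ⇒ ω_d = 2420 rad/s; then ω_n = ω_d/√(1−ζ²) = 2630 rad/s.
t_s ≈ 4/(ζω_n) = 4/(0.392·2630) = 0.00388 s.

t_s ≈ 0.00388 s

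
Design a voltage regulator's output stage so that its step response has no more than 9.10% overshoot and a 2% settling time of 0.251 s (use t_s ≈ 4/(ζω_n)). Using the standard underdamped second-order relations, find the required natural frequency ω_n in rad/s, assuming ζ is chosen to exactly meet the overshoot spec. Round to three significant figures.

ω_n ≈ 26.3 rad/s

From %OS = 100·exp(−πζ/√(1−ζ²)), invert to get ζ = −ln(OS)/√(π² + ln²(OS)) with OS = 0.0910.
−ln 0.0910 = 2.397, so ζ = 2.397/√(π² + 5.745) = 0.607.
Then ω_n = 4/(ζ t_s) = 4/(0.607 × 0.251) = 26.3 rad/s.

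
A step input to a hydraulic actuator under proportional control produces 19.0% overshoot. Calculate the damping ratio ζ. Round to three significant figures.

ζ ≈ 0.467

From %OS = 100·exp(−πζ/√(1−ζ²)), invert to get ζ = −ln(OS)/√(π² + ln²(OS)) with OS = 0.190.
−ln 0.190 = 1.661, so ζ = 1.661/√(π² + 2.758) = 0.467.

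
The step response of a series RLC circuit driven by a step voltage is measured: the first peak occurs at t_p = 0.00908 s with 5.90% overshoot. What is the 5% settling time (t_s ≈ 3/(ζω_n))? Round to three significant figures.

t_s ≈ 0.00962 s

From the overshoot, ζ = −ln(OS)/√(π²+ln²(OS)) = 0.669.
From t_p = π/ω_d, ω_d = π/0.00908 = 346 rad/s, so ω_n = ω_d/√(1−ζ²) = 466 rad/s.
t_s ≈ 3/(ζω_n) = 3/(0.669·466) = 0.00962 s.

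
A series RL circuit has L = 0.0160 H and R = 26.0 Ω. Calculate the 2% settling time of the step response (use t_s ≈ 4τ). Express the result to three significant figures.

t_s ≈ 0.00246 s

τ = L/R = 0.0160/26.0 = 0.000615 s.
t_s ≈ 4τ = 0.00246 s.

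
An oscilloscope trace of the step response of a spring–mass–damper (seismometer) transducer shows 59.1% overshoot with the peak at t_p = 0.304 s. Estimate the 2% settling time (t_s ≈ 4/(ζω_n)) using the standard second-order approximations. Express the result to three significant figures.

t_s ≈ 2.31 s

The overshoot fixes ζ = −ln(OS)/√(π²+ln²(OS)) = 0.165.
From t_p = π/ω_d, ω_d = π/0.304 = 10.3 rad/s, so ω_n = ω_d/√(1−ζ²) = 10.5 rad/s.
t_s ≈ 4/(ζω_n) = 4/(0.165·10.5) = 2.31 s.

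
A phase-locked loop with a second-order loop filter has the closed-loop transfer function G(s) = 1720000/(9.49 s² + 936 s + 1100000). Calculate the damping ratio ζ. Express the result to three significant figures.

ζ ≈ 0.145

Dividing through by 9.49: denominator becomes s² + 98.63 s + 115900.
So ω_n = √115900 = 340 rad/s and ζ = 98.63/(2·340) = 0.145.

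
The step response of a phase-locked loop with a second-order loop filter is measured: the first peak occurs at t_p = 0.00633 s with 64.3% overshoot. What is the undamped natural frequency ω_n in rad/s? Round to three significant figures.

The overshoot fixes ζ = −ln(OS)/√(π²+ln²(OS)) = 0.139.
From t_p = π/ω_d, ω_d = π/0.00633 = 496 rad/s, so ω_n = ω_d/√(1−ζ²) = 501 rad/s.

ω_n ≈ 501 rad/s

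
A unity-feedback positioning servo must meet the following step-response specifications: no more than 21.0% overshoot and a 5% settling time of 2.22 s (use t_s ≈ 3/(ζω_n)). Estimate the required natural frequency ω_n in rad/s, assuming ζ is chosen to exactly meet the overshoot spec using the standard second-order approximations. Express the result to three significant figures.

ζ = −ln(OS)/√(π² + (ln OS)²). With OS = 0.210, ln OS = −1.561 and ζ = 1.561/3.508 = 0.445.
From t_s ≈ 3/(ζω_n): ω_n = 3/(ζ·t_s) = 3/(0.445·2.22) = 3.04 rad/s.

ω_n ≈ 3.04 rad/s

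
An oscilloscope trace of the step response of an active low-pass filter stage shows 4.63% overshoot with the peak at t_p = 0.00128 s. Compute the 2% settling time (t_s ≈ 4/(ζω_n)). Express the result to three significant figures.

The overshoot fixes ζ = −ln(OS)/√(π²+ln²(OS)) = 0.699.
t_p = π/ω_d ⇒ ω_d = 2450 rad/s; then ω_n = ω_d/√(1−ζ²) = 3430 rad/s.
t_s ≈ 4/(ζω_n) = 4/(0.699·3430) = 0.00167 s.

t_s ≈ 0.00167 s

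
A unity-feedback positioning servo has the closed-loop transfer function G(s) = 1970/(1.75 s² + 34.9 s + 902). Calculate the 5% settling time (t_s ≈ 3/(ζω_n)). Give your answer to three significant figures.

t_s ≈ 0.301 s

Dividing through by 1.75: denominator becomes s² + 19.94 s + 515.4.
So ω_n = √515.4 = 22.7 rad/s and ζ = 19.94/(2·22.7) = 0.439.
t_s ≈ 3/(ζω_n) = 0.301 s.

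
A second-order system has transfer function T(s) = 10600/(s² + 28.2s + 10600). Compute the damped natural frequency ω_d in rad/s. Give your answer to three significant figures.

ω_d ≈ 102 rad/s

Comparing the denominator to s² + 2ζω_n s + ω_n²: ω_n = √10600 = 103 rad/s, and 2ζω_n = 28.2 so ζ = 28.2/(2·103) = 0.137.
ω_d = 103·√(1 − 0.137²) = 102 rad/s.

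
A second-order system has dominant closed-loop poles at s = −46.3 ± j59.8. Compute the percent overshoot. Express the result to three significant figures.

With σ = 46.3, ω_d = 59.8: ω_n = √(σ²+ω_d²) = 75.6 rad/s, ζ = σ/ω_n = 0.612.
Overshoot: exp(−π·0.612/√(1−0.612²)) = 0.0878, i.e. 8.78%.

%OS ≈ 8.78%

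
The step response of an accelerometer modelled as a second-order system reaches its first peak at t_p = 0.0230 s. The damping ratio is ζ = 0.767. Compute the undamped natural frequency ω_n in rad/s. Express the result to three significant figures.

ω_n ≈ 213 rad/s

Peak time t_p = π/ω_d, so ω_d = π/t_p = π/0.0230 = 137 rad/s.
ω_n = ω_d/√(1−ζ²) = 137/√0.412 = 213 rad/s.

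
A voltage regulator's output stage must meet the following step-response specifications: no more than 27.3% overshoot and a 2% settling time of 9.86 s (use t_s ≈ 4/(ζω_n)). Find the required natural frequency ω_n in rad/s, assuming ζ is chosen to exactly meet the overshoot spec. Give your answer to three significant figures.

ω_n ≈ 1.06 rad/s

From %OS = 100·exp(−πζ/√(1−ζ²)), invert to get ζ = −ln(OS)/√(π² + ln²(OS)) with OS = 0.273.
−ln 0.273 = 1.298, so ζ = 1.298/√(π² + 1.686) = 0.382.
From t_s ≈ 4/(ζω_n): ω_n = 4/(ζ·t_s) = 4/(0.382·9.86) = 1.06 rad/s.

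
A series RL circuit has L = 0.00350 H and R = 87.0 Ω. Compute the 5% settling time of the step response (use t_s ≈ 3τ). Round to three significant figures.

τ = L/R = 0.00350/87.0 = 0.0000402 s.
t_s ≈ 3τ = 0.000121 s.

t_s ≈ 0.000121 s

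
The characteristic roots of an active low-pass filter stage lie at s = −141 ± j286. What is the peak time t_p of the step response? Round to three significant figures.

t_p = π/ω_d with ω_d = 286 (the imaginary part), so t_p = 0.0110 s.

t_p ≈ 0.0110 s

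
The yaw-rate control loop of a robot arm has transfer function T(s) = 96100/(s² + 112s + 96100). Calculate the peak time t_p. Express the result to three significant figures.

t_p ≈ 0.0103 s

ω_n = √96100 = 310 rad/s; ζ = 112/(2·310) = 0.181.
ω_d = ω_n√(1−ζ²) = 305 rad/s. Then t_p = π/ω_d = 0.0103 s.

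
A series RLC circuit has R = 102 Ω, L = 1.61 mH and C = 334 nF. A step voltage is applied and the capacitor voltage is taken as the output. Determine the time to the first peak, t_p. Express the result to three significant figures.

For a series RLC circuit (capacitor voltage as output), ω_n = 1/√(LC) = 1/√(1.61 mH · 334 nF) = 43100 rad/s.
ζ = (R/2)·√(C/L) = (102/2)·√(334 nF/1.61 mH) = 0.735.
ω_d = ω_n√(1−ζ²) = 29300 rad/s. t_p = π/ω_d = 0.000107 s.

t_p ≈ 0.000107 s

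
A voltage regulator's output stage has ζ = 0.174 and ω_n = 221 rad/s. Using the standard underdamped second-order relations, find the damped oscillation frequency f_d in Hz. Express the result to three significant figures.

f_d ≈ 34.6 Hz

ω_d = ω_n√(1−ζ²) = 221·√0.970 = 218 rad/s.
f_d = ω_d/(2π) = 34.6 Hz.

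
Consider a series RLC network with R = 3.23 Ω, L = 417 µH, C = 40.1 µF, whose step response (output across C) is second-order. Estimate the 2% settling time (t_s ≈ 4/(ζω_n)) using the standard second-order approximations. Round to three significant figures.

For a series RLC circuit (capacitor voltage as output), ω_n = 1/√(LC) = 1/√(417 µH · 40.1 µF) = 7730 rad/s.
ζ = (R/2)·√(C/L) = (3.23/2)·√(40.1 µF/417 µH) = 0.501.
t_s ≈ 4/(ζω_n) = 0.00103 s.

t_s ≈ 0.00103 s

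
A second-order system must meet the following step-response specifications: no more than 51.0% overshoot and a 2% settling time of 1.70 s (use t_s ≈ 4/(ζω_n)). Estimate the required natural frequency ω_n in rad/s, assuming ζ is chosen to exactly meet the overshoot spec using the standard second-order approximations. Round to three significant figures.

ω_n ≈ 11.2 rad/s

From %OS = 100·exp(−πζ/√(1−ζ²)), invert to get ζ = −ln(OS)/√(π² + ln²(OS)) with OS = 0.510.
−ln 0.510 = 0.6733, so ζ = 0.6733/√(π² + 0.4534) = 0.210.
Then ω_n = 4/(ζ t_s) = 4/(0.210 × 1.70) = 11.2 rad/s.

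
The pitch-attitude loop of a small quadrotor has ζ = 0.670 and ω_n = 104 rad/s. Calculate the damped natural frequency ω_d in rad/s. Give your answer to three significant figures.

ω_d ≈ 77.2 rad/s

ω_d = ω_n√(1−ζ²) = 104·√0.551 = 77.2 rad/s.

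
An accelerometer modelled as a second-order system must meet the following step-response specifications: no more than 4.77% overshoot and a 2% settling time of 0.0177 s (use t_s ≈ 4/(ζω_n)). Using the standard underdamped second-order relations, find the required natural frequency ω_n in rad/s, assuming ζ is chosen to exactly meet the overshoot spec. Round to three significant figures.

ζ = −ln(OS)/√(π² + (ln OS)²). With OS = 0.0477, ln OS = −3.043 and ζ = 3.043/4.374 = 0.696.
From t_s ≈ 4/(ζω_n): ω_n = 4/(ζ·t_s) = 4/(0.696·0.0177) = 325 rad/s.

ω_n ≈ 325 rad/s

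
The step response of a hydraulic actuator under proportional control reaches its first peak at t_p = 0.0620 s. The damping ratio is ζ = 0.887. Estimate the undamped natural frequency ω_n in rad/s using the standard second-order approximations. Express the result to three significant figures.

ω_n ≈ 110 rad/s

Peak time t_p = π/ω_d, so ω_d = π/t_p = π/0.0620 = 50.7 rad/s.
ω_n = ω_d/√(1−ζ²) = 50.7/√0.213 = 110 rad/s.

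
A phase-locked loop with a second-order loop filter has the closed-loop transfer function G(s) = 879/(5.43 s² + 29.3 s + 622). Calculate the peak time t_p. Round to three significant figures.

t_p ≈ 0.303 s

Dividing through by 5.43: denominator becomes s² + 5.396 s + 114.5.
So ω_n = √114.5 = 10.7 rad/s and ζ = 5.396/(2·10.7) = 0.252.
ω_d = ω_n√(1−ζ²) = 10.4 rad/s. t_p = π/ω_d = 0.303 s.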